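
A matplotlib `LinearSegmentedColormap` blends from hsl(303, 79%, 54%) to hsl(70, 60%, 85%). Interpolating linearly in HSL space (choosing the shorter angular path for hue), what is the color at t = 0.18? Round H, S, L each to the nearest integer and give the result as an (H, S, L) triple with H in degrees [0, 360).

Hue: 70 − 303 = -233°, but |-233| > 180 so the shorter arc goes the other way: Δh = -233 + 360 = 127°.
H = 303 + 0.18 × (127) = 325.86 → 326°
S = 79 + 0.18 × (60 − 79) = 75.58 → 76%
L = 54 + 0.18 × (85 − 54) = 59.58 → 60%

(326, 76, 60)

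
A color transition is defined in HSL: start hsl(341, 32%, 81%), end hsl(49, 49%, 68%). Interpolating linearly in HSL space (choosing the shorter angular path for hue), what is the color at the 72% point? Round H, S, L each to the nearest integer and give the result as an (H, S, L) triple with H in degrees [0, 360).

(30, 44, 72)

Hue: 49 − 341 = -292°, but |-292| > 180 so the shorter arc goes the other way: Δh = -292 + 360 = 68°.
H = 341 + 0.72 × (68) = 389.96 → 390 → 390 mod 360 = 30°
S = 32 + 0.72 × (49 − 32) = 44.24 → 44%
L = 81 + 0.72 × (68 − 81) = 71.64 → 72%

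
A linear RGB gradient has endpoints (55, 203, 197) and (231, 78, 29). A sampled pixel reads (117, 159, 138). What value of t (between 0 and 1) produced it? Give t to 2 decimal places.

Invert the lerp on the R channel (largest span, 176): t = (117 − 55) / (231 − 55) = 62/176 = 0.35227.
Check on G: (159 − 203)/(78 − 203) = 0.352 ✓

0.35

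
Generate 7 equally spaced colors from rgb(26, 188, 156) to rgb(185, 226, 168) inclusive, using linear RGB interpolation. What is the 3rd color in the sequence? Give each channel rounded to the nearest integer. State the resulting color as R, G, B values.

With 7 swatches and endpoints inclusive, swatch 3 sits at t = (3 − 1)/(7 − 1) = 2/6 ≈ 0.3333.
R = 26 + 0.3333 × (185 − 26) = 78.995 → 79
G = 188 + 0.3333 × (226 − 188) = 200.665 → 201
B = 156 + 0.3333 × (168 − 156) = 160 → 160

(79, 201, 160)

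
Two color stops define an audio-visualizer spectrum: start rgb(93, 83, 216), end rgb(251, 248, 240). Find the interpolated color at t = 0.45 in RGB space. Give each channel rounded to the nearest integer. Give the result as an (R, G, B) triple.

(164, 157, 227)

R = 93 + 0.45 × (251 − 93) = 93 + 0.45 × 158 = 164.1 → 164
G = 83 + 0.45 × (248 − 83) = 83 + 0.45 × 165 = 157.25 → 157
B = 216 + 0.45 × (240 − 216) = 216 + 0.45 × 24 = 226.8 → 227
So the blended color is (164, 157, 227), about #a49de3.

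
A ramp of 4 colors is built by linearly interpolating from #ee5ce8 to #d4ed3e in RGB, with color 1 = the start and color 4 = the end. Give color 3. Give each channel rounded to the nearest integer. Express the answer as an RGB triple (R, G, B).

With 4 swatches and endpoints inclusive, swatch 3 sits at t = (3 − 1)/(4 − 1) = 2/3 ≈ 0.6667.
#ee5ce8 → (238, 92, 232); #d4ed3e → (212, 237, 62).
R = 238 + 0.6667 × (212 − 238) = 220.666 → 221
G = 92 + 0.6667 × (237 − 92) = 188.671 → 189
B = 232 + 0.6667 × (62 − 232) = 118.661 → 119

(221, 189, 119)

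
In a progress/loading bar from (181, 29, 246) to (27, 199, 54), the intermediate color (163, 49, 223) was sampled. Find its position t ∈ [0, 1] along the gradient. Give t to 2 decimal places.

Invert the lerp on the B channel (largest span, 192): t = (223 − 246) / (54 − 246) = -23/-192 = 0.11979.
Check on R: (163 − 181)/(27 − 181) = 0.1169 ✓

0.12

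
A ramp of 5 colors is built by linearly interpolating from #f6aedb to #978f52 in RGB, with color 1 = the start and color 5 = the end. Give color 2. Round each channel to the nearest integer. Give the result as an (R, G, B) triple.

With 5 swatches and endpoints inclusive, swatch 2 sits at t = (2 − 1)/(5 − 1) = 1/4 ≈ 0.25.
#f6aedb → (246, 174, 219); #978f52 → (151, 143, 82).
R = 246 + 0.25 × (151 − 246) = 222.25 → 222
G = 174 + 0.25 × (143 − 174) = 166.25 → 166
B = 219 + 0.25 × (82 − 219) = 184.75 → 185

(222, 166, 185)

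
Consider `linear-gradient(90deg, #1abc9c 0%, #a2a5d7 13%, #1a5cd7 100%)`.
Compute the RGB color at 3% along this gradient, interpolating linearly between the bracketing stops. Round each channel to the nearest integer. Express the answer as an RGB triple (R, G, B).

3% lies between the 0% and 13% stops, so the local fraction is t = (3 − 0)/(13 − 0) = 3/13 ≈ 0.2308.
#1abc9c → (26, 188, 156); #a2a5d7 → (162, 165, 215).
R = 26 + 0.2308 × (162 − 26) = 57.389 → 57
G = 188 + 0.2308 × (165 − 188) = 182.692 → 183
B = 156 + 0.2308 × (215 − 156) = 169.617 → 170

(57, 183, 170)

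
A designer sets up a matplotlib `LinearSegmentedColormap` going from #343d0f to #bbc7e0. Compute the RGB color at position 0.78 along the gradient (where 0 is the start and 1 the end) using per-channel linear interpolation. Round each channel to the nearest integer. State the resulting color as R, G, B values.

(157, 169, 178)

#343d0f → (52, 61, 15); #bbc7e0 → (187, 199, 224).
R = 52 + 0.78 × (187 − 52) = 52 + 0.78 × 135 = 157.3 → 157
G = 61 + 0.78 × (199 − 61) = 61 + 0.78 × 138 = 168.64 → 169
B = 15 + 0.78 × (224 − 15) = 15 + 0.78 × 209 = 178.02 → 178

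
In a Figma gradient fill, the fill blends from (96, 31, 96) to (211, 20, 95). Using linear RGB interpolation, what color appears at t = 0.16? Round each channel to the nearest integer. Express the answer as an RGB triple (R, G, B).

(114, 29, 96)

R = 96 + 0.16 × (211 − 96) = 96 + 0.16 × 115 = 114.4 → 114
G = 31 + 0.16 × (20 − 31) = 31 + 0.16 × -11 = 29.24 → 29
B = 96 + 0.16 × (95 − 96) = 96 + 0.16 × -1 = 95.84 → 96
So the blended color is (114, 29, 96), about #721d60.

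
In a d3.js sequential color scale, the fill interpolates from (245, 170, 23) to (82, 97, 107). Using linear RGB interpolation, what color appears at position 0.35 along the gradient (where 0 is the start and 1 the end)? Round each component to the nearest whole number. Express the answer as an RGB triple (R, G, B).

(188, 144, 52)

R = 245 + 0.35 × (82 − 245) = 245 + 0.35 × -163 = 187.95 → 188
G = 170 + 0.35 × (97 − 170) = 170 + 0.35 × -73 = 144.45 → 144
B = 23 + 0.35 × (107 − 23) = 23 + 0.35 × 84 = 52.4 → 52
So the blended color is (188, 144, 52), about #bc9034.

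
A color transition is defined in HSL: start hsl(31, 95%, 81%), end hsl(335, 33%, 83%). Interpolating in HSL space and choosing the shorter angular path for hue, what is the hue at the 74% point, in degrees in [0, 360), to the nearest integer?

Hue: 335 − 31 = 304°, but |304| > 180 so the shorter arc goes the other way: Δh = 304 − 360 = -56°.
H = 31 + 0.74 × (-56) = -10.44 → -10 → -10 mod 360 = 350°

350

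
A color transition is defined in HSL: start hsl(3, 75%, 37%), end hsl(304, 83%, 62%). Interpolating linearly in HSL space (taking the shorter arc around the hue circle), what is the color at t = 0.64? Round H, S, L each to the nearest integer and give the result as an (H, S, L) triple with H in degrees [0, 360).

Hue: 304 − 3 = 301°, but |301| > 180 so the shorter arc goes the other way: Δh = 301 − 360 = -59°.
H = 3 + 0.64 × (-59) = -34.76 → -35 → -35 mod 360 = 325°
S = 75 + 0.64 × (83 − 75) = 80.12 → 80%
L = 37 + 0.64 × (62 − 37) = 53 → 53%

(325, 80, 53)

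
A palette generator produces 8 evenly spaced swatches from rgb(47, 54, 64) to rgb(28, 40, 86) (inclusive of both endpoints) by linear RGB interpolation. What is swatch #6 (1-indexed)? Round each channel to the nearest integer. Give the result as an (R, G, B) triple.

With 8 swatches and endpoints inclusive, swatch 6 sits at t = (6 − 1)/(8 − 1) = 5/7 ≈ 0.7143.
R = 47 + 0.7143 × (28 − 47) = 33.428 → 33
G = 54 + 0.7143 × (40 − 54) = 44 → 44
B = 64 + 0.7143 × (86 − 64) = 79.715 → 80

(33, 44, 80)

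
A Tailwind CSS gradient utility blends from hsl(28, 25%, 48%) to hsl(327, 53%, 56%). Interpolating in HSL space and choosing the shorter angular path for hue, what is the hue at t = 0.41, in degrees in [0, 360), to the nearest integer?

3

Hue: 327 − 28 = 299°, but |299| > 180 so the shorter arc goes the other way: Δh = 299 − 360 = -61°.
H = 28 + 0.41 × (-61) = 2.99 → 3°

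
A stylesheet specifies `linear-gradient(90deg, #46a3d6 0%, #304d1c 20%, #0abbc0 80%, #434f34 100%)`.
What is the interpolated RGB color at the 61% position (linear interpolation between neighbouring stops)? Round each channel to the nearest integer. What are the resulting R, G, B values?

61% lies between the 20% and 80% stops, so the local fraction is t = (61 − 20)/(80 − 20) = 41/60 ≈ 0.6833.
#304d1c → (48, 77, 28); #0abbc0 → (10, 187, 192).
R = 48 + 0.6833 × (10 − 48) = 22.035 → 22
G = 77 + 0.6833 × (187 − 77) = 152.163 → 152
B = 28 + 0.6833 × (192 − 28) = 140.061 → 140

(22, 152, 140)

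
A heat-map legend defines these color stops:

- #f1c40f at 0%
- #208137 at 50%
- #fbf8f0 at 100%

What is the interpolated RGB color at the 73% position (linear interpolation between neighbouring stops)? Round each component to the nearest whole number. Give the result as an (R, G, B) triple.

(133, 184, 140)

73% lies between the 50% and 100% stops, so the local fraction is t = (73 − 50)/(100 − 50) = 23/50 ≈ 0.46.
#208137 → (32, 129, 55); #fbf8f0 → (251, 248, 240).
R = 32 + 0.46 × (251 − 32) = 132.74 → 133
G = 129 + 0.46 × (248 − 129) = 183.74 → 184
B = 55 + 0.46 × (240 − 55) = 140.1 → 140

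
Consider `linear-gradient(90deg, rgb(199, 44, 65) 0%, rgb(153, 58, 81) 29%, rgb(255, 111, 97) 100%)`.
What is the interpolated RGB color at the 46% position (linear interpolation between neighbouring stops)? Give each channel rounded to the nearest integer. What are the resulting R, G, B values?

(177, 71, 85)

46% lies between the 29% and 100% stops, so the local fraction is t = (46 − 29)/(100 − 29) = 17/71 ≈ 0.2394.
R = 153 + 0.2394 × (255 − 153) = 177.419 → 177
G = 58 + 0.2394 × (111 − 58) = 70.688 → 71
B = 81 + 0.2394 × (97 − 81) = 84.83 → 85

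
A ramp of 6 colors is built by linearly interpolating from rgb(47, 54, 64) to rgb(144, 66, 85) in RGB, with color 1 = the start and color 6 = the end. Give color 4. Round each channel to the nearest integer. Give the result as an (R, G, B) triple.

(105, 61, 77)

With 6 swatches and endpoints inclusive, swatch 4 sits at t = (4 − 1)/(6 − 1) = 3/5 ≈ 0.6.
R = 47 + 0.6 × (144 − 47) = 105.2 → 105
G = 54 + 0.6 × (66 − 54) = 61.2 → 61
B = 64 + 0.6 × (85 − 64) = 76.6 → 77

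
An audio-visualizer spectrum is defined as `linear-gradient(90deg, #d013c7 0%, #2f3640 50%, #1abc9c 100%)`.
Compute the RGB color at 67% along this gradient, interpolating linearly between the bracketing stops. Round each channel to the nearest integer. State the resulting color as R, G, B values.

67% lies between the 50% and 100% stops, so the local fraction is t = (67 − 50)/(100 − 50) = 17/50 ≈ 0.34.
#2f3640 → (47, 54, 64); #1abc9c → (26, 188, 156).
R = 47 + 0.34 × (26 − 47) = 39.86 → 40
G = 54 + 0.34 × (188 − 54) = 99.56 → 100
B = 64 + 0.34 × (156 − 64) = 95.28 → 95

(40, 100, 95)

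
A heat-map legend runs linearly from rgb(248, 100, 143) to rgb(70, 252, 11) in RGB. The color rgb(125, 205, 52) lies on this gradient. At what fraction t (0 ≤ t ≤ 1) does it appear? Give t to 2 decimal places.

0.69

Invert the lerp on the R channel (largest span, 178): t = (125 − 248) / (70 − 248) = -123/-178 = 0.69101.
Check on G: (205 − 100)/(252 − 100) = 0.6908 ✓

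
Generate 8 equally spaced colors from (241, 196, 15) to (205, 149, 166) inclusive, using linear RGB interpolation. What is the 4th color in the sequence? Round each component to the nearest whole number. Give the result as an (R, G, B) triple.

(226, 176, 80)

With 8 swatches and endpoints inclusive, swatch 4 sits at t = (4 − 1)/(8 − 1) = 3/7 ≈ 0.4286.
R = 241 + 0.4286 × (205 − 241) = 225.57 → 226
G = 196 + 0.4286 × (149 − 196) = 175.856 → 176
B = 15 + 0.4286 × (166 − 15) = 79.719 → 80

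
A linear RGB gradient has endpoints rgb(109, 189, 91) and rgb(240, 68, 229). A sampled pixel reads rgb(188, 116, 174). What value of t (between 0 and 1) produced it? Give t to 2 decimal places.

0.60

Invert the lerp on the B channel (largest span, 138): t = (174 − 91) / (229 − 91) = 83/138 = 0.60145.
Check on R: (188 − 109)/(240 − 109) = 0.6031 ✓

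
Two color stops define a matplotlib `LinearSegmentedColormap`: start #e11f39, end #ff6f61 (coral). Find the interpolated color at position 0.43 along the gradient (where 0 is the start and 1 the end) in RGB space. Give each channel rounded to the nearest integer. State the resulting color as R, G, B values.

(238, 65, 74)

#e11f39 → (225, 31, 57); #ff6f61 → (255, 111, 97).
R = 225 + 0.43 × (255 − 225) = 225 + 0.43 × 30 = 237.9 → 238
G = 31 + 0.43 × (111 − 31) = 31 + 0.43 × 80 = 65.4 → 65
B = 57 + 0.43 × (97 − 57) = 57 + 0.43 × 40 = 74.2 → 74
So the blended color is (238, 65, 74), about #ee414a.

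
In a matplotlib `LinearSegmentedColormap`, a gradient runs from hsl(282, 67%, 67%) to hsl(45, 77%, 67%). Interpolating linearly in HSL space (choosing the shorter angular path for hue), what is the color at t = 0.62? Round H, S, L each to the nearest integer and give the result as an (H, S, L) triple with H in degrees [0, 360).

(358, 73, 67)

Hue: 45 − 282 = -237°, but |-237| > 180 so the shorter arc goes the other way: Δh = -237 + 360 = 123°.
H = 282 + 0.62 × (123) = 358.26 → 358°
S = 67 + 0.62 × (77 − 67) = 73.2 → 73%
L = 67 + 0.62 × (67 − 67) = 67 → 67%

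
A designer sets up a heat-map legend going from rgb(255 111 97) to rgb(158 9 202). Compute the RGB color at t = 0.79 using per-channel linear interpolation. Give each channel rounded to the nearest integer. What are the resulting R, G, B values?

R = 255 + 0.79 × (158 − 255) = 255 + 0.79 × -97 = 178.37 → 178
G = 111 + 0.79 × (9 − 111) = 111 + 0.79 × -102 = 30.42 → 30
B = 97 + 0.79 × (202 − 97) = 97 + 0.79 × 105 = 179.95 → 180

(178, 30, 180)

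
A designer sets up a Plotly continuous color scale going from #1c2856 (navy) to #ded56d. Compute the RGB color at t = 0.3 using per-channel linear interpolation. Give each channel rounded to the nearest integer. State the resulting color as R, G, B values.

(86, 92, 93)

#1c2856 → (28, 40, 86); #ded56d → (222, 213, 109).
R = 28 + 0.3 × (222 − 28) = 28 + 0.3 × 194 = 86.2 → 86
G = 40 + 0.3 × (213 − 40) = 40 + 0.3 × 173 = 91.9 → 92
B = 86 + 0.3 × (109 − 86) = 86 + 0.3 × 23 = 92.9 → 93
So the blended color is (86, 92, 93), about #565c5d.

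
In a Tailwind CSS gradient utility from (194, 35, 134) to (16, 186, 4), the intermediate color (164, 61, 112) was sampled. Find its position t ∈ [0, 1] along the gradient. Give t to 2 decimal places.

Invert the lerp on the R channel (largest span, 178): t = (164 − 194) / (16 − 194) = -30/-178 = 0.16854.
Check on G: (61 − 35)/(186 − 35) = 0.1722 ✓

0.17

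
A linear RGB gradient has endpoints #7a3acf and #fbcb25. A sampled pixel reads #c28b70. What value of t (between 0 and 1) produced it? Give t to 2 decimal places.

0.56

Invert the lerp on the B channel (largest span, 170): t = (112 − 207) / (37 − 207) = -95/-170 = 0.55882.
Check on R: (194 − 122)/(251 − 122) = 0.5581 ✓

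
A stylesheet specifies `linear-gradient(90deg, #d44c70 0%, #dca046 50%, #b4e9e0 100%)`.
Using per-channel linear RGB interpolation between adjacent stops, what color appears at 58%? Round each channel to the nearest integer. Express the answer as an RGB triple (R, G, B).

58% lies between the 50% and 100% stops, so the local fraction is t = (58 − 50)/(100 − 50) = 8/50 ≈ 0.16.
#dca046 → (220, 160, 70); #b4e9e0 → (180, 233, 224).
R = 220 + 0.16 × (180 − 220) = 213.6 → 214
G = 160 + 0.16 × (233 − 160) = 171.68 → 172
B = 70 + 0.16 × (224 − 70) = 94.64 → 95

(214, 172, 95)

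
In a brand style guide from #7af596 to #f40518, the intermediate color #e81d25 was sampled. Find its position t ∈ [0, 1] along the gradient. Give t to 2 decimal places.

0.90

Invert the lerp on the G channel (largest span, 240): t = (29 − 245) / (5 − 245) = -216/-240 = 0.9.
Check on R: (232 − 122)/(244 − 122) = 0.9016 ✓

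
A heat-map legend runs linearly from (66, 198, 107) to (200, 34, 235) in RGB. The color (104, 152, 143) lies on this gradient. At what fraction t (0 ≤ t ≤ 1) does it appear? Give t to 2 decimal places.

Invert the lerp on the G channel (largest span, 164): t = (152 − 198) / (34 − 198) = -46/-164 = 0.28049.
Check on R: (104 − 66)/(200 − 66) = 0.2836 ✓

0.28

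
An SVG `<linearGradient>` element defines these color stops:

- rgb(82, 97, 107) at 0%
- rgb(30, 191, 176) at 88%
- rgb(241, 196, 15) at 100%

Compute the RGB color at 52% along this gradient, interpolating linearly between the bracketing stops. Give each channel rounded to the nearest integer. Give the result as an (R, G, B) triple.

52% lies between the 0% and 88% stops, so the local fraction is t = (52 − 0)/(88 − 0) = 52/88 ≈ 0.5909.
R = 82 + 0.5909 × (30 − 82) = 51.273 → 51
G = 97 + 0.5909 × (191 − 97) = 152.545 → 153
B = 107 + 0.5909 × (176 − 107) = 147.772 → 148

(51, 153, 148)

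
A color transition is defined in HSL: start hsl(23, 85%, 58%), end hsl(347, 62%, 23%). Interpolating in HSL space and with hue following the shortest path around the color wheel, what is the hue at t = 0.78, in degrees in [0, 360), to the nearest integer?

Hue: 347 − 23 = 324°, but |324| > 180 so the shorter arc goes the other way: Δh = 324 − 360 = -36°.
H = 23 + 0.78 × (-36) = -5.08 → -5 → -5 mod 360 = 355°

355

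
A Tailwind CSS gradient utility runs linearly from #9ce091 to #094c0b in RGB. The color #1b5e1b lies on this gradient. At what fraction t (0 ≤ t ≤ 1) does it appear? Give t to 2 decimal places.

0.88

Invert the lerp on the G channel (largest span, 148): t = (94 − 224) / (76 − 224) = -130/-148 = 0.87838.
Check on R: (27 − 156)/(9 − 156) = 0.8776 ✓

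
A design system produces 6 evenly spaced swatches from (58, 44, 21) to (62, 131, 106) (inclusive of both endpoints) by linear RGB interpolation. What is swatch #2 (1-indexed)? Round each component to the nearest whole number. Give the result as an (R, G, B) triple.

(59, 61, 38)

With 6 swatches and endpoints inclusive, swatch 2 sits at t = (2 − 1)/(6 − 1) = 1/5 ≈ 0.2.
R = 58 + 0.2 × (62 − 58) = 58.8 → 59
G = 44 + 0.2 × (131 − 44) = 61.4 → 61
B = 21 + 0.2 × (106 − 21) = 38 → 38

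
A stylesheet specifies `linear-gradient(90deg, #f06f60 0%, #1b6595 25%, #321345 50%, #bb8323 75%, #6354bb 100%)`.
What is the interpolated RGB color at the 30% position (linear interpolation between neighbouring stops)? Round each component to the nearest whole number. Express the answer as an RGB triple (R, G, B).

(32, 85, 133)

30% lies between the 25% and 50% stops, so the local fraction is t = (30 − 25)/(50 − 25) = 5/25 ≈ 0.2.
#1b6595 → (27, 101, 149); #321345 → (50, 19, 69).
R = 27 + 0.2 × (50 − 27) = 31.6 → 32
G = 101 + 0.2 × (19 − 101) = 84.6 → 85
B = 149 + 0.2 × (69 − 149) = 133 → 133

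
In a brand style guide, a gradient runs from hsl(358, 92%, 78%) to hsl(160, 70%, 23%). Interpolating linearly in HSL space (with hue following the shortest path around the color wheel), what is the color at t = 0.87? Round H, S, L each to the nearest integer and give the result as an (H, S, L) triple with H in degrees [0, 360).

(139, 73, 30)

Hue: 160 − 358 = -198°, but |-198| > 180 so the shorter arc goes the other way: Δh = -198 + 360 = 162°.
H = 358 + 0.87 × (162) = 498.94 → 499 → 499 mod 360 = 139°
S = 92 + 0.87 × (70 − 92) = 72.86 → 73%
L = 78 + 0.87 × (23 − 78) = 30.15 → 30%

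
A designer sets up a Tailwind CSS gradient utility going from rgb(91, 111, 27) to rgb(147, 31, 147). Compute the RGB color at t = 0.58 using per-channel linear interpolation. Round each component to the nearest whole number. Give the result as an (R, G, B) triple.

(123, 65, 97)

R = 91 + 0.58 × (147 − 91) = 91 + 0.58 × 56 = 123.48 → 123
G = 111 + 0.58 × (31 − 111) = 111 + 0.58 × -80 = 64.6 → 65
B = 27 + 0.58 × (147 − 27) = 27 + 0.58 × 120 = 96.6 → 97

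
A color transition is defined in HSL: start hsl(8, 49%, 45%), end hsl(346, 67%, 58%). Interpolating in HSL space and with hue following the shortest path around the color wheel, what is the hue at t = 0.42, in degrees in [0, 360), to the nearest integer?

Hue: 346 − 8 = 338°, but |338| > 180 so the shorter arc goes the other way: Δh = 338 − 360 = -22°.
H = 8 + 0.42 × (-22) = -1.24 → -1 → -1 mod 360 = 359°

359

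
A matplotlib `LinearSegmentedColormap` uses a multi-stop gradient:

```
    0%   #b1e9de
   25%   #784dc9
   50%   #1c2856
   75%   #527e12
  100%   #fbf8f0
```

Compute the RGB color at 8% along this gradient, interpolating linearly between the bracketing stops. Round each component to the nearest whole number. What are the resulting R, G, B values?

(159, 183, 215)

8% lies between the 0% and 25% stops, so the local fraction is t = (8 − 0)/(25 − 0) = 8/25 ≈ 0.32.
#b1e9de → (177, 233, 222); #784dc9 → (120, 77, 201).
R = 177 + 0.32 × (120 − 177) = 158.76 → 159
G = 233 + 0.32 × (77 − 233) = 183.08 → 183
B = 222 + 0.32 × (201 − 222) = 215.28 → 215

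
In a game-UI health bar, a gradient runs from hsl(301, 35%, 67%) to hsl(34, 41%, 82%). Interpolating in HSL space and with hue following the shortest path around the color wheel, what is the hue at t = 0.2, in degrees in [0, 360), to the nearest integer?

320

Hue: 34 − 301 = -267°, but |-267| > 180 so the shorter arc goes the other way: Δh = -267 + 360 = 93°.
H = 301 + 0.2 × (93) = 319.6 → 320°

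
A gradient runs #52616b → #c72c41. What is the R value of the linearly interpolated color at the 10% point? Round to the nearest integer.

94

R₁ = 82 (from #52616b), R₂ = 199 (from #c72c41).
R = 82 + 0.1 × (199 − 82) = 93.7 → 94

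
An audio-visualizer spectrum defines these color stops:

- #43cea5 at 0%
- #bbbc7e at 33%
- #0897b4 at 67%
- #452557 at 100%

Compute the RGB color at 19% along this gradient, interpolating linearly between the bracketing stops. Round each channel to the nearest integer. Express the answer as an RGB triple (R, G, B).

(136, 196, 143)

19% lies between the 0% and 33% stops, so the local fraction is t = (19 − 0)/(33 − 0) = 19/33 ≈ 0.5758.
#43cea5 → (67, 206, 165); #bbbc7e → (187, 188, 126).
R = 67 + 0.5758 × (187 − 67) = 136.096 → 136
G = 206 + 0.5758 × (188 − 206) = 195.636 → 196
B = 165 + 0.5758 × (126 − 165) = 142.544 → 143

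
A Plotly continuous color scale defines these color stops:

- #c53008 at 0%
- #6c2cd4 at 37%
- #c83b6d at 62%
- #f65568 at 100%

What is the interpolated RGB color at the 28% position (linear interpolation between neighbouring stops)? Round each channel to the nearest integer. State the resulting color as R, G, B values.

28% lies between the 0% and 37% stops, so the local fraction is t = (28 − 0)/(37 − 0) = 28/37 ≈ 0.7568.
#c53008 → (197, 48, 8); #6c2cd4 → (108, 44, 212).
R = 197 + 0.7568 × (108 − 197) = 129.645 → 130
G = 48 + 0.7568 × (44 − 48) = 44.973 → 45
B = 8 + 0.7568 × (212 − 8) = 162.387 → 162

(130, 45, 162)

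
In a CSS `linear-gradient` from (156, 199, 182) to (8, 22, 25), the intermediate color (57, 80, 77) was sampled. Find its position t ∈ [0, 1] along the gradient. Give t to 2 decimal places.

0.67

Invert the lerp on the G channel (largest span, 177): t = (80 − 199) / (22 − 199) = -119/-177 = 0.67232.
Check on R: (57 − 156)/(8 − 156) = 0.6689 ✓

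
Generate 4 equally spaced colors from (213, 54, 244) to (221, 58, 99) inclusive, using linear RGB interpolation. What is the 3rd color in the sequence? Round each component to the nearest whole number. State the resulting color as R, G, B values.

(218, 57, 147)

With 4 swatches and endpoints inclusive, swatch 3 sits at t = (3 − 1)/(4 − 1) = 2/3 ≈ 0.6667.
R = 213 + 0.6667 × (221 − 213) = 218.334 → 218
G = 54 + 0.6667 × (58 − 54) = 56.667 → 57
B = 244 + 0.6667 × (99 − 244) = 147.329 → 147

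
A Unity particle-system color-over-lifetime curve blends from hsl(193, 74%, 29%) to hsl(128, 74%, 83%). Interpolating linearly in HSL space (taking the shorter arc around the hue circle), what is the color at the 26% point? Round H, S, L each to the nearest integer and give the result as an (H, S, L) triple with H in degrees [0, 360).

(176, 74, 43)

Hue arc: Δh = 128 − 193 = -65° (|Δh| ≤ 180, already the shorter path).
H = 193 + 0.26 × (-65) = 176.1 → 176°
S = 74 + 0.26 × (74 − 74) = 74 → 74%
L = 29 + 0.26 × (83 − 29) = 43.04 → 43%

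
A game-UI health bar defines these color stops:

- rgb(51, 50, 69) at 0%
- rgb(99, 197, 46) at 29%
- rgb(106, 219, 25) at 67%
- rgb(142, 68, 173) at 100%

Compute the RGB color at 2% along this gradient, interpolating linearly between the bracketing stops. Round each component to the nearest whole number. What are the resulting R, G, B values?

(54, 60, 67)

2% lies between the 0% and 29% stops, so the local fraction is t = (2 − 0)/(29 − 0) = 2/29 ≈ 0.069.
R = 51 + 0.069 × (99 − 51) = 54.312 → 54
G = 50 + 0.069 × (197 − 50) = 60.143 → 60
B = 69 + 0.069 × (46 − 69) = 67.413 → 67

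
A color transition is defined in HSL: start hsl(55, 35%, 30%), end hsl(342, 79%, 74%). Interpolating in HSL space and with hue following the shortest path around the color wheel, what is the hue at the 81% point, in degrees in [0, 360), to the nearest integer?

Hue: 342 − 55 = 287°, but |287| > 180 so the shorter arc goes the other way: Δh = 287 − 360 = -73°.
H = 55 + 0.81 × (-73) = -4.13 → -4 → -4 mod 360 = 356°

356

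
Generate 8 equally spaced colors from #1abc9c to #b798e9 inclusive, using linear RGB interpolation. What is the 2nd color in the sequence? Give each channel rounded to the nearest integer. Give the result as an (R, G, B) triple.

(48, 183, 167)

With 8 swatches and endpoints inclusive, swatch 2 sits at t = (2 − 1)/(8 − 1) = 1/7 ≈ 0.1429.
#1abc9c → (26, 188, 156); #b798e9 → (183, 152, 233).
R = 26 + 0.1429 × (183 − 26) = 48.435 → 48
G = 188 + 0.1429 × (152 − 188) = 182.856 → 183
B = 156 + 0.1429 × (233 − 156) = 167.003 → 167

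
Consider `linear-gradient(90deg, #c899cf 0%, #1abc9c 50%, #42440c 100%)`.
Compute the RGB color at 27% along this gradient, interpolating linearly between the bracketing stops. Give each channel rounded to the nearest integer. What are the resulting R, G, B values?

27% lies between the 0% and 50% stops, so the local fraction is t = (27 − 0)/(50 − 0) = 27/50 ≈ 0.54.
#c899cf → (200, 153, 207); #1abc9c → (26, 188, 156).
R = 200 + 0.54 × (26 − 200) = 106.04 → 106
G = 153 + 0.54 × (188 − 153) = 171.9 → 172
B = 207 + 0.54 × (156 − 207) = 179.46 → 179

(106, 172, 179)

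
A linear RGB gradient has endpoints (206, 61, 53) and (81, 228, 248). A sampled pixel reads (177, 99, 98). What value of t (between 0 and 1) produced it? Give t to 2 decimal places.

Invert the lerp on the B channel (largest span, 195): t = (98 − 53) / (248 − 53) = 45/195 = 0.23077.
Check on R: (177 − 206)/(81 − 206) = 0.232 ✓

0.23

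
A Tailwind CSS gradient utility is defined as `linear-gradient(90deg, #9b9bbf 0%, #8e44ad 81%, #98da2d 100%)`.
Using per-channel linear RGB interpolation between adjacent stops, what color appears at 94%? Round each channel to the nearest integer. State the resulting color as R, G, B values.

94% lies between the 81% and 100% stops, so the local fraction is t = (94 − 81)/(100 − 81) = 13/19 ≈ 0.6842.
#8e44ad → (142, 68, 173); #98da2d → (152, 218, 45).
R = 142 + 0.6842 × (152 − 142) = 148.842 → 149
G = 68 + 0.6842 × (218 − 68) = 170.63 → 171
B = 173 + 0.6842 × (45 − 173) = 85.422 → 85

(149, 171, 85)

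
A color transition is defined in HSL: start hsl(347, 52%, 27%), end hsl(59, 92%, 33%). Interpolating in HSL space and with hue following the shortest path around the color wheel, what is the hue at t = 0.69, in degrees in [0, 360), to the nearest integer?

37

Hue: 59 − 347 = -288°, but |-288| > 180 so the shorter arc goes the other way: Δh = -288 + 360 = 72°.
H = 347 + 0.69 × (72) = 396.68 → 397 → 397 mod 360 = 37°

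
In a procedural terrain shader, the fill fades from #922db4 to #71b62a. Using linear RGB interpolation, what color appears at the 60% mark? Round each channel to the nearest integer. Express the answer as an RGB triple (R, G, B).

(126, 127, 97)

#922db4 → (146, 45, 180); #71b62a → (113, 182, 42).
60% corresponds to t = 0.6.
R = 146 + 0.6 × (113 − 146) = 146 + 0.6 × -33 = 126.2 → 126
G = 45 + 0.6 × (182 − 45) = 45 + 0.6 × 137 = 127.2 → 127
B = 180 + 0.6 × (42 − 180) = 180 + 0.6 × -138 = 97.2 → 97
So the blended color is (126, 127, 97), about #7e7f61.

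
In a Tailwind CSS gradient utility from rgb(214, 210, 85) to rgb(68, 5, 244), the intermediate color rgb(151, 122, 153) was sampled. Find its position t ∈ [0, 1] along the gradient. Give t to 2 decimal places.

0.43

Invert the lerp on the G channel (largest span, 205): t = (122 − 210) / (5 − 210) = -88/-205 = 0.42927.
Check on R: (151 − 214)/(68 − 214) = 0.4315 ✓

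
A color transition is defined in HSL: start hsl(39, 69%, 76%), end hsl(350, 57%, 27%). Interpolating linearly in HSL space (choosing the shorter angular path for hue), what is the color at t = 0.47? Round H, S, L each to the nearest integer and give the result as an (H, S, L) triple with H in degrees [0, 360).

Hue: 350 − 39 = 311°, but |311| > 180 so the shorter arc goes the other way: Δh = 311 − 360 = -49°.
H = 39 + 0.47 × (-49) = 15.97 → 16°
S = 69 + 0.47 × (57 − 69) = 63.36 → 63%
L = 76 + 0.47 × (27 − 76) = 52.97 → 53%

(16, 63, 53)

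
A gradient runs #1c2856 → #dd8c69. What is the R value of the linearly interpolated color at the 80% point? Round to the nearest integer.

R₁ = 28 (from #1c2856), R₂ = 221 (from #dd8c69).
R = 28 + 0.8 × (221 − 28) = 182.4 → 182

182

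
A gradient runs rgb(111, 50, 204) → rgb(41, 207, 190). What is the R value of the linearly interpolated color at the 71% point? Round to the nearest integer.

R = 111 + 0.71 × (41 − 111) = 61.3 → 61

61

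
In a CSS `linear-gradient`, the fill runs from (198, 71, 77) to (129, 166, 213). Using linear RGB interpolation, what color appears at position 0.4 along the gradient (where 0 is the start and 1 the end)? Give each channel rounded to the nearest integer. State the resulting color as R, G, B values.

(170, 109, 131)

R = 198 + 0.4 × (129 − 198) = 198 + 0.4 × -69 = 170.4 → 170
G = 71 + 0.4 × (166 − 71) = 71 + 0.4 × 95 = 109 → 109
B = 77 + 0.4 × (213 − 77) = 77 + 0.4 × 136 = 131.4 → 131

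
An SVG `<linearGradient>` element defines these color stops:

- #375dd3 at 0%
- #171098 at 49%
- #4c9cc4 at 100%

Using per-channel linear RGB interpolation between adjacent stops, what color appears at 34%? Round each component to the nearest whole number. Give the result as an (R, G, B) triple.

(33, 40, 170)

34% lies between the 0% and 49% stops, so the local fraction is t = (34 − 0)/(49 − 0) = 34/49 ≈ 0.6939.
#375dd3 → (55, 93, 211); #171098 → (23, 16, 152).
R = 55 + 0.6939 × (23 − 55) = 32.795 → 33
G = 93 + 0.6939 × (16 − 93) = 39.57 → 40
B = 211 + 0.6939 × (152 − 211) = 170.06 → 170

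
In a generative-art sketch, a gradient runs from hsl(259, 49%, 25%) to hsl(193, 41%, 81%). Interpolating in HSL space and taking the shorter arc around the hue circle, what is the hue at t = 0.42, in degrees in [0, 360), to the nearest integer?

231

Hue arc: Δh = 193 − 259 = -66° (|Δh| ≤ 180, already the shorter path).
H = 259 + 0.42 × (-66) = 231.28 → 231°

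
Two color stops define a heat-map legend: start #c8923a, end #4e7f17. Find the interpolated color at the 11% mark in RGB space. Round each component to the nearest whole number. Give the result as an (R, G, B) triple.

#c8923a → (200, 146, 58); #4e7f17 → (78, 127, 23).
11% corresponds to t = 0.11.
R = 200 + 0.11 × (78 − 200) = 200 + 0.11 × -122 = 186.58 → 187
G = 146 + 0.11 × (127 − 146) = 146 + 0.11 × -19 = 143.91 → 144
B = 58 + 0.11 × (23 − 58) = 58 + 0.11 × -35 = 54.15 → 54

(187, 144, 54)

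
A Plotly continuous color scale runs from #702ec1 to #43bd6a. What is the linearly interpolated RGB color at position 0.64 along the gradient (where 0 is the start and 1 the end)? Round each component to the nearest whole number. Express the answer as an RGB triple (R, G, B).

#702ec1 → (112, 46, 193); #43bd6a → (67, 189, 106).
R = 112 + 0.64 × (67 − 112) = 112 + 0.64 × -45 = 83.2 → 83
G = 46 + 0.64 × (189 − 46) = 46 + 0.64 × 143 = 137.52 → 138
B = 193 + 0.64 × (106 − 193) = 193 + 0.64 × -87 = 137.32 → 137

(83, 138, 137)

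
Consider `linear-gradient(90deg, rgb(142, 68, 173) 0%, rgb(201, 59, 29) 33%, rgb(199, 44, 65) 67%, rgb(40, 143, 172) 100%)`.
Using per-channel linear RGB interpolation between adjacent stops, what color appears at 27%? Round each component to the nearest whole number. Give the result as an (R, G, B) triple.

27% lies between the 0% and 33% stops, so the local fraction is t = (27 − 0)/(33 − 0) = 27/33 ≈ 0.8182.
R = 142 + 0.8182 × (201 − 142) = 190.274 → 190
G = 68 + 0.8182 × (59 − 68) = 60.636 → 61
B = 173 + 0.8182 × (29 − 173) = 55.179 → 55

(190, 61, 55)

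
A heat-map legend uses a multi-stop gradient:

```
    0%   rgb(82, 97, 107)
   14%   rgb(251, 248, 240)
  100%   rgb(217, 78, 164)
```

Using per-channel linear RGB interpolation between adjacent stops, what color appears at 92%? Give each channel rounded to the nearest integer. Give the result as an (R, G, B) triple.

(220, 94, 171)

92% lies between the 14% and 100% stops, so the local fraction is t = (92 − 14)/(100 − 14) = 78/86 ≈ 0.907.
R = 251 + 0.907 × (217 − 251) = 220.162 → 220
G = 248 + 0.907 × (78 − 248) = 93.81 → 94
B = 240 + 0.907 × (164 − 240) = 171.068 → 171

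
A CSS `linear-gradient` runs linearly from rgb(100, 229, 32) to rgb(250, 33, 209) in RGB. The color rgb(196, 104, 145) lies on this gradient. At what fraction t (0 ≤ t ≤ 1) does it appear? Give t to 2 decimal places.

0.64

Invert the lerp on the G channel (largest span, 196): t = (104 − 229) / (33 − 229) = -125/-196 = 0.63776.
Check on R: (196 − 100)/(250 − 100) = 0.64 ✓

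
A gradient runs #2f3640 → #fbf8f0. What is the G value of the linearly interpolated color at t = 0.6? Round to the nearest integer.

170

G₁ = 54 (from #2f3640), G₂ = 248 (from #fbf8f0).
G = 54 + 0.6 × (248 − 54) = 170.4 → 170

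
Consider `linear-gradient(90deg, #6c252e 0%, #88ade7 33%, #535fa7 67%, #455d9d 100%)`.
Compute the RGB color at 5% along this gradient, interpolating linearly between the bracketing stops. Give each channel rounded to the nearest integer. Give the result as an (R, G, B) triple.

5% lies between the 0% and 33% stops, so the local fraction is t = (5 − 0)/(33 − 0) = 5/33 ≈ 0.1515.
#6c252e → (108, 37, 46); #88ade7 → (136, 173, 231).
R = 108 + 0.1515 × (136 − 108) = 112.242 → 112
G = 37 + 0.1515 × (173 − 37) = 57.604 → 58
B = 46 + 0.1515 × (231 − 46) = 74.028 → 74

(112, 58, 74)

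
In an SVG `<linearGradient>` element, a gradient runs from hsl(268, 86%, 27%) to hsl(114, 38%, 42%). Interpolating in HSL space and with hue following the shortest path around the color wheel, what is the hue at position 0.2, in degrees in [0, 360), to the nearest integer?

Hue arc: Δh = 114 − 268 = -154° (|Δh| ≤ 180, already the shorter path).
H = 268 + 0.2 × (-154) = 237.2 → 237°

237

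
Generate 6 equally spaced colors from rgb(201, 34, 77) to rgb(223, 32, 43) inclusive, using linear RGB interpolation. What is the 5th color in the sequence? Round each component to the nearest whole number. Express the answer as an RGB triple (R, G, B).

(219, 32, 50)

With 6 swatches and endpoints inclusive, swatch 5 sits at t = (5 − 1)/(6 − 1) = 4/5 ≈ 0.8.
R = 201 + 0.8 × (223 − 201) = 218.6 → 219
G = 34 + 0.8 × (32 − 34) = 32.4 → 32
B = 77 + 0.8 × (43 − 77) = 49.8 → 50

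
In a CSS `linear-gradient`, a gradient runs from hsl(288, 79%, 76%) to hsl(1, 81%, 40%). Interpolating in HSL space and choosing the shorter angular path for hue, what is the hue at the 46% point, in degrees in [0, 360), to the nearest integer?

322

Hue: 1 − 288 = -287°, but |-287| > 180 so the shorter arc goes the other way: Δh = -287 + 360 = 73°.
H = 288 + 0.46 × (73) = 321.58 → 322°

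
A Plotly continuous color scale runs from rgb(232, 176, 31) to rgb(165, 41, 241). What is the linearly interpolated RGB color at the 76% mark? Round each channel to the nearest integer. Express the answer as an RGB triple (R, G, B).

(181, 73, 191)

76% corresponds to t = 0.76.
R = 232 + 0.76 × (165 − 232) = 232 + 0.76 × -67 = 181.08 → 181
G = 176 + 0.76 × (41 − 176) = 176 + 0.76 × -135 = 73.4 → 73
B = 31 + 0.76 × (241 − 31) = 31 + 0.76 × 210 = 190.6 → 191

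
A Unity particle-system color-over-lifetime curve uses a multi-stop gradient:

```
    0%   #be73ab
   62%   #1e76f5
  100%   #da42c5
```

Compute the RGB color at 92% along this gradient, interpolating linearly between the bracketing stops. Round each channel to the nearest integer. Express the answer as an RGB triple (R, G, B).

92% lies between the 62% and 100% stops, so the local fraction is t = (92 − 62)/(100 − 62) = 30/38 ≈ 0.7895.
#1e76f5 → (30, 118, 245); #da42c5 → (218, 66, 197).
R = 30 + 0.7895 × (218 − 30) = 178.426 → 178
G = 118 + 0.7895 × (66 − 118) = 76.946 → 77
B = 245 + 0.7895 × (197 − 245) = 207.104 → 207

(178, 77, 207)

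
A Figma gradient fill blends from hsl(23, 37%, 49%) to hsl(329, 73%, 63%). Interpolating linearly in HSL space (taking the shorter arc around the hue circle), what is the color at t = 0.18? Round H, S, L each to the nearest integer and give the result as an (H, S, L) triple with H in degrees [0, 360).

Hue: 329 − 23 = 306°, but |306| > 180 so the shorter arc goes the other way: Δh = 306 − 360 = -54°.
H = 23 + 0.18 × (-54) = 13.28 → 13°
S = 37 + 0.18 × (73 − 37) = 43.48 → 43%
L = 49 + 0.18 × (63 − 49) = 51.52 → 52%

(13, 43, 52)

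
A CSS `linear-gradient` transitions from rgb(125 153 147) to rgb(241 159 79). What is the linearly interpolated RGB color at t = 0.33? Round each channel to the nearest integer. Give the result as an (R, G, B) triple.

(163, 155, 125)

R = 125 + 0.33 × (241 − 125) = 125 + 0.33 × 116 = 163.28 → 163
G = 153 + 0.33 × (159 − 153) = 153 + 0.33 × 6 = 154.98 → 155
B = 147 + 0.33 × (79 − 147) = 147 + 0.33 × -68 = 124.56 → 125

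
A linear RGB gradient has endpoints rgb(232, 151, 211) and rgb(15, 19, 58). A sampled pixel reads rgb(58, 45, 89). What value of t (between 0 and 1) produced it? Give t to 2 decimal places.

Invert the lerp on the R channel (largest span, 217): t = (58 − 232) / (15 − 232) = -174/-217 = 0.80184.
Check on G: (45 − 151)/(19 − 151) = 0.803 ✓

0.80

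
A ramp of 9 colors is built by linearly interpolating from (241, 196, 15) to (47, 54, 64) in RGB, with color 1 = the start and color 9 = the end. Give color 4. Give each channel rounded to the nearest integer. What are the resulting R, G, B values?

(168, 143, 33)

With 9 swatches and endpoints inclusive, swatch 4 sits at t = (4 − 1)/(9 − 1) = 3/8 ≈ 0.375.
R = 241 + 0.375 × (47 − 241) = 168.25 → 168
G = 196 + 0.375 × (54 − 196) = 142.75 → 143
B = 15 + 0.375 × (64 − 15) = 33.375 → 33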